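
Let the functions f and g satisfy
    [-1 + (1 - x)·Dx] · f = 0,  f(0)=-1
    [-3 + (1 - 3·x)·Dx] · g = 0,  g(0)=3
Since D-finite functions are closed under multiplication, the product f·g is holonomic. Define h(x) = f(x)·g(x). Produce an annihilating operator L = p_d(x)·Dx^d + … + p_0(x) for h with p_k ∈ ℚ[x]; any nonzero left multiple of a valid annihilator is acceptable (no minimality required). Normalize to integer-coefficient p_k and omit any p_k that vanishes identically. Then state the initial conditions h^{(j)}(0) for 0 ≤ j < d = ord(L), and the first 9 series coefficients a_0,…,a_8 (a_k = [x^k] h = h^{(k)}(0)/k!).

L = (-4 + 6·x) + (1 - 4·x + 3·x^2)·Dx  (order 1).
h: a_k = -3, -12, -39, -120, -363, -1092, -3279, -9840, -29523, …
ICs: h(0) = -3.

f: a_k = -1, -1, -1, -1, -1, -1, -1, -1, -1, …
g: a_k = 3, 9, 27, 81, 243, 729, 2187, 6561, 19683, …
h₀=f·g: eliminate ⇒ L₀, order ≤ 1·1.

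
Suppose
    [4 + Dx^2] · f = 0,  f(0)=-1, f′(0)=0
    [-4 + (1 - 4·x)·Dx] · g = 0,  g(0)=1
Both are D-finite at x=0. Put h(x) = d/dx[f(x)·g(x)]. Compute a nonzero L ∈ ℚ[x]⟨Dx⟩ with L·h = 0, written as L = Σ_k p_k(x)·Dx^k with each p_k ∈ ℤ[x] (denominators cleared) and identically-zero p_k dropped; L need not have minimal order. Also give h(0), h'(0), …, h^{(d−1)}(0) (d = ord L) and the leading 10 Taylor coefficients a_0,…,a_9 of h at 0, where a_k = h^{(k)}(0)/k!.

f: a_k = -1, 0, 2, 0, -2/3, 0, 4/45, 0, -2/315, 0, …
g: a_k = 1, 4, 16, 64, 256, 1024, 4096, 16384, 65536, 262144, …
f·g: L₀ = L_f ⊗_s L_g, ord ≤ 2·1.
Derive L from L₀ (diff closure).
L = (-28 - 32·x + 64·x^2) + (-8 + 32·x)·Dx + (1 - 8·x + 16·x^2)·Dx^2  (order 2).
h: a_k = -4, -28, -168, -2696/3, -13480/3, -323512/15, -4529168/45, -144933392/315, -72466696/35, -26088010552/2835, …
ICs: h(0) = -4, h′(0) = -28.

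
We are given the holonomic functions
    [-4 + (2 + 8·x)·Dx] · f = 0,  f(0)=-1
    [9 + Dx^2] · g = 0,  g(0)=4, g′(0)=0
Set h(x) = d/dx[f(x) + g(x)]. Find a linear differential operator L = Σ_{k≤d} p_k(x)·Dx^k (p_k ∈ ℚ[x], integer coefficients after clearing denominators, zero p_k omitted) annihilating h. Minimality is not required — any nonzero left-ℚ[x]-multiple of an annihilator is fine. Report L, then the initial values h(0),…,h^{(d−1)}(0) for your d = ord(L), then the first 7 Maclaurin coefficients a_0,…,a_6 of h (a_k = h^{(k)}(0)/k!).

L = (-414 - 432·x - 864·x^2) + (-63 - 468·x - 1296·x^2 - 1728·x^3)·Dx + (-46 - 48·x - 96·x^2)·Dx^2 + (-7 - 52·x - 144·x^2 - 192·x^3)·Dx^3  (order 3).
h: a_k = -2, -32, -12, 94, -140, 4797/10, -1848, …
ICs: h(0) = -2, h′(0) = -32, h′′(0) = -24.

f: a_k = -1, -2, 2, -4, 10, -28, 84, …
g: a_k = 4, 0, -18, 0, 27/2, 0, -81/20, …
Sum ⇒ L₀ = lclm(L_f,L_g) in ℚ(x)⟨Dx⟩.
h=h₀': d/dx-closure on L₀ ⇒ L.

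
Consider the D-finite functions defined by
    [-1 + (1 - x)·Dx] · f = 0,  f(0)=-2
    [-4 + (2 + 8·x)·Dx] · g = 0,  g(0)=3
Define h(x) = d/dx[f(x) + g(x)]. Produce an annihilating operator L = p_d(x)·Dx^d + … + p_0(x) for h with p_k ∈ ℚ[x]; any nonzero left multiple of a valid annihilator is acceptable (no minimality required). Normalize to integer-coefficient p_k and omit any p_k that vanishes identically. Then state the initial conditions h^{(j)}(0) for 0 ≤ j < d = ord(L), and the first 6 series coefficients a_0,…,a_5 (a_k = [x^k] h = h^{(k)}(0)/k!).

f: a_k = -2, -2, -2, -2, -2, -2, …
g: a_k = 3, 6, -6, 12, -30, 84, …
Sum ⇒ L₀ = lclm(L_f,L_g) in ℚ(x)⟨Dx⟩.
h₀' ⇒ L via d/dx closure of L₀.
L = (-18 - 12·x) + (3 - 36·x - 42·x^2)·Dx + (2 + 9·x + x^2 - 12·x^3)·Dx^2  (order 2).
h: a_k = 4, -16, 30, -128, 410, -1524, …
ICs: h(0) = 4, h′(0) = -16.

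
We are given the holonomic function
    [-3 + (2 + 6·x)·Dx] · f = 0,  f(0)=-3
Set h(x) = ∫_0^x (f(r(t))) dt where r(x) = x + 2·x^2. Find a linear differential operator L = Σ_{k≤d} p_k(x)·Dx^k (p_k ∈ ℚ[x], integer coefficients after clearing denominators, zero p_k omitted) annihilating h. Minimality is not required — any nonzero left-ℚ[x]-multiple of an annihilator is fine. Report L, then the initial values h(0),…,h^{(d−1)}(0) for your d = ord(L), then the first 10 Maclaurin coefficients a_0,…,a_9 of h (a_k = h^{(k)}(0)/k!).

f: a_k = -3, -9/2, 27/8, -81/16, 1215/128, -5103/256, 45927/1024, -216513/2048, 8444007/32768, -42220035/65536, …
L₀ from L_f via x↦r, Dx↦r'^{-1}Dx.
∫: right-multiply L₀ by Dx.
L = (-3 - 12·x)·Dx + (2 + 6·x + 12·x^2)·Dx^2  (order 2).
h: a_k = 0, -3, -9/4, -15/8, 135/64, -189/128, -405/512, 33615/7168, -125145/16384, 94095/32768, …
ICs: h(0) = 0, h′(0) = -3.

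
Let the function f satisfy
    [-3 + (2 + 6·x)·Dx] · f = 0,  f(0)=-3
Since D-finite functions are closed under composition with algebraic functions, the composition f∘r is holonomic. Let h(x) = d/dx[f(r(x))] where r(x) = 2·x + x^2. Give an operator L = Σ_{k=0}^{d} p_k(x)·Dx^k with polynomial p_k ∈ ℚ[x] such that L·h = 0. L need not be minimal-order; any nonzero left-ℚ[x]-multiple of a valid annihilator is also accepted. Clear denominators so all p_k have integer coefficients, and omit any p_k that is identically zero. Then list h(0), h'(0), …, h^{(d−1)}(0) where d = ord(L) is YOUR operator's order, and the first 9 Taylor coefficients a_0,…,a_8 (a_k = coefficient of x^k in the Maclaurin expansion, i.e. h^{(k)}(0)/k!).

L = -2 + (-1 - 7·x - 9·x^2 - 3·x^3)·Dx  (order 1).
h: a_k = -9, 18, -81, 378, -3645/2, 8991, -90153/2, 228663, -9362547/8, …
ICs: h(0) = -9.

f: a_k = -3, -9/2, 27/8, -81/16, 1215/128, -5103/256, 45927/1024, -216513/2048, 8444007/32768, …
Substitute x→r, Dx→(1/r')Dx; clear ⇒ L₀.
Derive L from L₀ (diff closure).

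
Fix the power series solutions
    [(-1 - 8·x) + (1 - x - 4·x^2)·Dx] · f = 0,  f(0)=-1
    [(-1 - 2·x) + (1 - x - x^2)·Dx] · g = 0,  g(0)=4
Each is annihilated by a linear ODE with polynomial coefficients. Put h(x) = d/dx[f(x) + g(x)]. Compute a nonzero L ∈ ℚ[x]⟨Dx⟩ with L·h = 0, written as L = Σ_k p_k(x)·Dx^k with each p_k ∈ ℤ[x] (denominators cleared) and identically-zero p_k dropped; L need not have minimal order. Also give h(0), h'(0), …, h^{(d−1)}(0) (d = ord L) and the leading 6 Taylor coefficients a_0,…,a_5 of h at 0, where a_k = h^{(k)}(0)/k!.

f: a_k = -1, -1, -5, -9, -29, -65, …
g: a_k = 4, 4, 8, 12, 20, 32, …
Sum ⇒ L₀ = lclm(L_f,L_g) in ℚ(x)⟨Dx⟩.
Differentiate: ansatz ord ≤ ord L₀ ⇒ L.
L = (-6 - 216·x - 240·x^2 - 984·x^3 - 1554·x^4 - 1440·x^5 + 576·x^6) + (6 + 54·x + 66·x^2 + 144·x^3 - 177·x^4 - 1506·x^5 - 672·x^6 + 384·x^7)·Dx + (-1 + 2·x - 11·x^2 - 2·x^3 + 122·x^4 + 9·x^5 - 243·x^6 - 48·x^7 + 48·x^8)·Dx^2  (order 2).
h: a_k = 3, 6, 9, -36, -165, -774, …
ICs: h(0) = 3, h′(0) = 6.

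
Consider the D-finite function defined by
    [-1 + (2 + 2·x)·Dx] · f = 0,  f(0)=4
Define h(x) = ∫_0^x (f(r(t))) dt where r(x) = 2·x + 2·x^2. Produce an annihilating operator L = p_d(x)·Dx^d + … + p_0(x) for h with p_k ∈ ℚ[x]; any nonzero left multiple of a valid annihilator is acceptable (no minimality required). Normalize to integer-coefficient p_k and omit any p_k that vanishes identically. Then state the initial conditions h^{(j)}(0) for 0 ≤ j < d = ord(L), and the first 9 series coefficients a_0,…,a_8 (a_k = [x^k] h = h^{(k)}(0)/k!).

f: a_k = 4, 2, -1/2, 1/4, -5/32, 7/64, -21/256, 33/512, -429/8192, …
h₀=f(r): pull back L_f along r ⇒ L₀.
∫: right-multiply L₀ by Dx.
L = (-1 - 2·x)·Dx + (1 + 2·x + 2·x^2)·Dx^2  (order 2).
h: a_k = 0, 4, 2, 2/3, -1/2, 3/10, -1/12, -3/28, 7/32, …
ICs: h(0) = 0, h′(0) = 4.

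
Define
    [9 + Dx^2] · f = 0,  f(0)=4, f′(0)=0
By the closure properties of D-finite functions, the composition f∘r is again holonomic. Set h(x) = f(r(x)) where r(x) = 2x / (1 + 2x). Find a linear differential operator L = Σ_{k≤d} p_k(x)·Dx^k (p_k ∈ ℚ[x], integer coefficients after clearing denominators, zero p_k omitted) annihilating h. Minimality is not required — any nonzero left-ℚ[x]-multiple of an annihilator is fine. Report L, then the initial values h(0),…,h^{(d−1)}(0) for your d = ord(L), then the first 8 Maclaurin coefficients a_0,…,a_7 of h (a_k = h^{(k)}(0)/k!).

f: a_k = 4, 0, -18, 0, 27/2, 0, -81/20, 0, …
Change of var in L_f (x↦r) gives L₀.
L = 36 + (4 + 24·x + 48·x^2 + 32·x^3)·Dx + (1 + 8·x + 24·x^2 + 32·x^3 + 16·x^4)·Dx^2  (order 2).
h: a_k = 4, 0, -72, 288, -648, 576, 13104/5, -88128/5, …
ICs: h(0) = 4, h′(0) = 0.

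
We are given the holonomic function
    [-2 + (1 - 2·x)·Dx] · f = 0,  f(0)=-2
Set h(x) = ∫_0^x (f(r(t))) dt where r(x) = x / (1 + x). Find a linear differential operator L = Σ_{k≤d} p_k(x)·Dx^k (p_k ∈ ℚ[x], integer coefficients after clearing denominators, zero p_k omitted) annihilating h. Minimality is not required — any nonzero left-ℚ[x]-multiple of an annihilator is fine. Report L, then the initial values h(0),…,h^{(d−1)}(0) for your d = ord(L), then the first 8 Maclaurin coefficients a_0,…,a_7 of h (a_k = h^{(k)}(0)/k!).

f: a_k = -2, -4, -8, -16, -32, -64, -128, -256, …
h₀=f(r): pull back L_f along r ⇒ L₀.
h=∫h₀ ⇒ L = L₀·Dx.
L = 2·Dx + (-1 + x^2)·Dx^2  (order 2).
h: a_k = 0, -2, -2, -4/3, -1, -4/5, -2/3, -4/7, …
ICs: h(0) = 0, h′(0) = -2.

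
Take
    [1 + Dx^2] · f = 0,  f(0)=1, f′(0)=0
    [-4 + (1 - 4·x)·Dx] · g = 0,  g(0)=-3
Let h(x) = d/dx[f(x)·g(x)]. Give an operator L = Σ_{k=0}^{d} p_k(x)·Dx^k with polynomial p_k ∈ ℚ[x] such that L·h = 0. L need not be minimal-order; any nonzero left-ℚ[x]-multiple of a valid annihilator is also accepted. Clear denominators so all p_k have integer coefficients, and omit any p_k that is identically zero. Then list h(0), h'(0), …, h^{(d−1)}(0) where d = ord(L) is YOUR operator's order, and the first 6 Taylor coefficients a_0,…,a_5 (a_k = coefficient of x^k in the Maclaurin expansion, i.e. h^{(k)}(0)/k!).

f: a_k = 1, 0, -1/2, 0, 1/24, 0, …
g: a_k = -3, -12, -48, -192, -768, -3072, …
Product ⇒ symmetric product L₀, ord ≤ 2.
h₀' ⇒ L via d/dx closure of L₀.
L = (-31 - 8·x + 16·x^2) + (-8 + 32·x)·Dx + (1 - 8·x + 16·x^2)·Dx^2  (order 2).
h: a_k = -12, -93, -558, -5953/2, -29765/2, -2857439/40, …
ICs: h(0) = -12, h′(0) = -93.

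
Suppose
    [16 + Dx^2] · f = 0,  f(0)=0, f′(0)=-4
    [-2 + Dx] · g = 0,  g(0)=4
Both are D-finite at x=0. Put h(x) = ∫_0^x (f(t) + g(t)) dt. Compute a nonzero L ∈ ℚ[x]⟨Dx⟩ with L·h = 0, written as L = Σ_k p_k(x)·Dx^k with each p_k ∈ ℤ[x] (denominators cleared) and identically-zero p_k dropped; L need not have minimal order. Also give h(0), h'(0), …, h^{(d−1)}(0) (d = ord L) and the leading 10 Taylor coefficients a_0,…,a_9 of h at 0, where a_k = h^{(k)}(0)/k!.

f: a_k = 0, -4, 0, 32/3, 0, -128/15, 0, 1024/315, 0, -2048/2835, …
g: a_k = 4, 8, 8, 16/3, 8/3, 16/15, 16/45, 32/315, 8/315, 16/2835, …
Sum ⇒ L₀ = lclm(L_f,L_g) in ℚ(x)⟨Dx⟩.
h=∫₀ˣh₀: take L = L₀·Dx.
L = -32·Dx + 16·Dx^2 - 2·Dx^3 + Dx^4  (order 4).
h: a_k = 0, 4, 2, 8/3, 4, 8/15, -56/45, 16/315, 44/105, 8/2835, …
ICs: h(0) = 0, h′(0) = 4, h′′(0) = 4, h′′′(0) = 16.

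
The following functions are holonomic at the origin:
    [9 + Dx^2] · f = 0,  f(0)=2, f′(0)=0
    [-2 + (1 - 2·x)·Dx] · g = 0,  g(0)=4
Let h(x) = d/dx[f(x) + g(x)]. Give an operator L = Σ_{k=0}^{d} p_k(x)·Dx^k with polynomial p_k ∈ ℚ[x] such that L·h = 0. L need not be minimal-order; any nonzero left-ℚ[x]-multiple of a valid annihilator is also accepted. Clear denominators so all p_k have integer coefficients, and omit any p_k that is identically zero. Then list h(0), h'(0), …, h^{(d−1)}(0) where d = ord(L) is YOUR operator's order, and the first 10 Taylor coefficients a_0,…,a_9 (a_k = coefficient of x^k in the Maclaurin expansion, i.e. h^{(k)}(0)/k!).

L = (684 - 432·x + 432·x^2) + (-99 + 306·x - 324·x^2 + 216·x^3)·Dx + (76 - 48·x + 48·x^2)·Dx^2 + (-11 + 34·x - 36·x^2 + 24·x^3)·Dx^3  (order 3).
h: a_k = 8, 14, 96, 283, 640, 30477/20, 3584, 2294489/280, 18432, 91749671/2240, …
ICs: h(0) = 8, h′(0) = 14, h′′(0) = 192.

f: a_k = 2, 0, -9, 0, 27/4, 0, -81/40, 0, 729/2240, 0, …
g: a_k = 4, 8, 16, 32, 64, 128, 256, 512, 1024, 2048, …
L₀ := lclm(L_f,L_g); ord L₀ ≤ 2+1.
Derive L from L₀ (diff closure).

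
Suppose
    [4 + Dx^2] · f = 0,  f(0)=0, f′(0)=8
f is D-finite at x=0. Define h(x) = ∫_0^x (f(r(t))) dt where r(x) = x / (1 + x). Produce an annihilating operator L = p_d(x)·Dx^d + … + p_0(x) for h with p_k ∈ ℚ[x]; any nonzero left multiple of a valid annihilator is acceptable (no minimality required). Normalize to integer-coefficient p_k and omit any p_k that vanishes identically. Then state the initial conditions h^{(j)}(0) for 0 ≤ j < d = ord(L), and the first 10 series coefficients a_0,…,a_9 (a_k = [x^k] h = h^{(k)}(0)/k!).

L = 4·Dx + (2 + 6·x + 6·x^2 + 2·x^3)·Dx^2 + (1 + 4·x + 6·x^2 + 4·x^3 + x^4)·Dx^3  (order 3).
h: a_k = 0, 0, 4, -8/3, 2/3, 8/5, -172/45, 40/7, -2209/315, 3032/405, …
ICs: h(0) = 0, h′(0) = 0, h′′(0) = 8.

f: a_k = 0, 8, 0, -16/3, 0, 16/15, 0, -32/315, 0, 16/2835, …
Substitute x→r, Dx→(1/r')Dx; clear ⇒ L₀.
h=∫₀ˣh₀: take L = L₀·Dx.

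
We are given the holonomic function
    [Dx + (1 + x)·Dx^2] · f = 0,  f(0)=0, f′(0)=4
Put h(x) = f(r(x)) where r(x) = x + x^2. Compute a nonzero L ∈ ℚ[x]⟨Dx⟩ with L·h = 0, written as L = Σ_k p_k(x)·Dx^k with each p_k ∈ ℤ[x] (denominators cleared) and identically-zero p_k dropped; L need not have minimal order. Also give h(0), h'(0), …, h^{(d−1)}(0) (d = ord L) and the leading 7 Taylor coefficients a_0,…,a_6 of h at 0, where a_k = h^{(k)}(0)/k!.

f: a_k = 0, 4, -2, 4/3, -1, 4/5, -2/3, …
h₀=f(r): pull back L_f along r ⇒ L₀.
L = (-1 + 2·x + 2·x^2)·Dx + (1 + 3·x + 3·x^2 + 2·x^3)·Dx^2  (order 2).
h: a_k = 0, 4, 2, -8/3, 1, 4/5, -4/3, …
ICs: h(0) = 0, h′(0) = 4.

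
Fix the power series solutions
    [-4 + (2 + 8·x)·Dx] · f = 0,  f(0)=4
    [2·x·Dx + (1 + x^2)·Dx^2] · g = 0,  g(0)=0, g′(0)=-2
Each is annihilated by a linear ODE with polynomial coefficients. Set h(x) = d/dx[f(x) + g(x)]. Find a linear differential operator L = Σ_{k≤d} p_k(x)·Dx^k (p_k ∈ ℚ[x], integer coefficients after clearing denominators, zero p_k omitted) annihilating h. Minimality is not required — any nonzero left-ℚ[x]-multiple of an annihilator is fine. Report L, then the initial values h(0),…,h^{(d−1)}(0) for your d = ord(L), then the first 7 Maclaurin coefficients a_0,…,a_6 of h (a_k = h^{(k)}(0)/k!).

f: a_k = 4, 8, -8, 16, -40, 112, -336, …
g: a_k = 0, -2, 0, 2/3, 0, -2/5, 0, …
L₀ := lclm(L_f,L_g); ord L₀ ≤ 1+2.
Differentiate: ansatz ord ≤ ord L₀ ⇒ L.
L = (-2 - 20·x + 6·x^2 + 12·x^3) + (-7 - 8·x - 25·x^2 + 24·x^3 + 42·x^4)·Dx + (-1 - 3·x + 6·x^2 + 9·x^3 + 7·x^4 + 12·x^5)·Dx^2  (order 2).
h: a_k = 6, -16, 50, -160, 558, -2016, 7394, …
ICs: h(0) = 6, h′(0) = -16.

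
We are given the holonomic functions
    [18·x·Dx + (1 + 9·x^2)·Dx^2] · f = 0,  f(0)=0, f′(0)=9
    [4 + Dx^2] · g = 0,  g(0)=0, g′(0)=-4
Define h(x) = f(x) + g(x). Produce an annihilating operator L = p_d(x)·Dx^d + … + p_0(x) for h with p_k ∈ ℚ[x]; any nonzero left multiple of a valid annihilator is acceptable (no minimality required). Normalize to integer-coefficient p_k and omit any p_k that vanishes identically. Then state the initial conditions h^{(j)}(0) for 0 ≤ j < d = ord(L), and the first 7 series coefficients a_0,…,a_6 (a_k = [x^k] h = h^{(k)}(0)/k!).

f: a_k = 0, 9, 0, -27, 0, 729/5, 0, …
g: a_k = 0, -4, 0, 8/3, 0, -8/15, 0, …
L₀ := lclm(L_f,L_g); ord L₀ ≤ 2+2.
L = (-3744·x + 37584·x^3 + 11664·x^5)·Dx + (-28 + 864·x^2 + 10692·x^4 + 5832·x^6)·Dx^2 + (-936·x + 9396·x^3 + 2916·x^5)·Dx^3 + (-7 + 216·x^2 + 2673·x^4 + 1458·x^6)·Dx^4  (order 4).
h: a_k = 0, 5, 0, -73/3, 0, 2179/15, 0, …
ICs: h(0) = 0, h′(0) = 5, h′′(0) = 0, h′′′(0) = -146.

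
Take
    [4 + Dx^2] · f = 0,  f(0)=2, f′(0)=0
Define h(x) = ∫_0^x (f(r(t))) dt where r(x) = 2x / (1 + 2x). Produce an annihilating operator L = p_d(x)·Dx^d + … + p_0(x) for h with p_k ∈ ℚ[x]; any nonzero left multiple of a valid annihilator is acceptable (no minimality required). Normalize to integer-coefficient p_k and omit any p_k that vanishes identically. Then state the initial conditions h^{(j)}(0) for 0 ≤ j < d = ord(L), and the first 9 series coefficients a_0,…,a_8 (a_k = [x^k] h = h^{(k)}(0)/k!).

L = 16·Dx + (4 + 24·x + 48·x^2 + 32·x^3)·Dx^2 + (1 + 8·x + 24·x^2 + 32·x^3 + 16·x^4)·Dx^3  (order 3).
h: a_k = 0, 2, 0, -16/3, 16, -512/15, 512/9, -2816/45, -128/5, …
ICs: h(0) = 0, h′(0) = 2, h′′(0) = 0.

f: a_k = 2, 0, -4, 0, 4/3, 0, -8/45, 0, 4/315, …
h₀=f(r): pull back L_f along r ⇒ L₀.
Integrate: L := L₀·Dx.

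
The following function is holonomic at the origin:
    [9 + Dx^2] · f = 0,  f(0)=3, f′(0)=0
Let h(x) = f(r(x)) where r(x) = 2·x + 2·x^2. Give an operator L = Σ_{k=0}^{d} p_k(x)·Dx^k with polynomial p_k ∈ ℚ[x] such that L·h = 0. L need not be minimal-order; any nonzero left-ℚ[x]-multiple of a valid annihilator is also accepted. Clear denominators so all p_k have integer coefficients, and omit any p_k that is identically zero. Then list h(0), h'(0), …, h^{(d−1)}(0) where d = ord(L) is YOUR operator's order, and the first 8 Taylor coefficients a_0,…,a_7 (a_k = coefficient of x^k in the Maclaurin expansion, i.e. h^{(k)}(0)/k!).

L = (36 + 216·x + 432·x^2 + 288·x^3) - 2·Dx + (1 + 2·x)·Dx^2  (order 2).
h: a_k = 3, 0, -54, -108, 108, 648, 3888/5, -2592/5, …
ICs: h(0) = 3, h′(0) = 0.

f: a_k = 3, 0, -27/2, 0, 81/8, 0, -243/80, 0, …
Change of var in L_f (x↦r) gives L₀.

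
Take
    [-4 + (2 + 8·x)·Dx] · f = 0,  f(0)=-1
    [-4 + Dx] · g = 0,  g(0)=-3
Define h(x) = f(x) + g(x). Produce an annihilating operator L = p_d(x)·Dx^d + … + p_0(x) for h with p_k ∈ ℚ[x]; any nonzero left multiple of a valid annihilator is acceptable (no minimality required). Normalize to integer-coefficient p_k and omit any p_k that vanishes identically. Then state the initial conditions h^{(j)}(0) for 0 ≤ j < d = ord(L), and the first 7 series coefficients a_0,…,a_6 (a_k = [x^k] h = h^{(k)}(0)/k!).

L = (24 + 64·x) + (-10 - 64·x - 128·x^2)·Dx + (1 + 12·x + 32·x^2)·Dx^2  (order 2).
h: a_k = -4, -14, -22, -36, -22, -268/5, 1004/15, …
ICs: h(0) = -4, h′(0) = -14.

f: a_k = -1, -2, 2, -4, 10, -28, 84, …
g: a_k = -3, -12, -24, -32, -32, -128/5, -256/15, …
Weyl lclm of L_f,L_g ⇒ L₀ (ord ≤ 2).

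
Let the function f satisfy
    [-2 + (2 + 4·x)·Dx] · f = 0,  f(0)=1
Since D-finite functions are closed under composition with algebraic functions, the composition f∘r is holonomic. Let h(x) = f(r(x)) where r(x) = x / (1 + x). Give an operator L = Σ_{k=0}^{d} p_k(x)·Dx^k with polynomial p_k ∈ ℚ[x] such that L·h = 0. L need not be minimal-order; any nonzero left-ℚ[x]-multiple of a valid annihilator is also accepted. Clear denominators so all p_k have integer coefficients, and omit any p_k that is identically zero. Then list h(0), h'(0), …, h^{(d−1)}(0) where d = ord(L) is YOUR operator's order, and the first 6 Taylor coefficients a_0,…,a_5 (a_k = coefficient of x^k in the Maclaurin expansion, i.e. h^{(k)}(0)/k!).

L = -1 + (1 + 4·x + 3·x^2)·Dx  (order 1).
h: a_k = 1, 1, -3/2, 5/2, -37/8, 75/8, …
ICs: h(0) = 1.

f: a_k = 1, 1, -1/2, 1/2, -5/8, 7/8, …
f∘r: x↦r, Dx↦Dx/r' in L_f ⇒ L₀.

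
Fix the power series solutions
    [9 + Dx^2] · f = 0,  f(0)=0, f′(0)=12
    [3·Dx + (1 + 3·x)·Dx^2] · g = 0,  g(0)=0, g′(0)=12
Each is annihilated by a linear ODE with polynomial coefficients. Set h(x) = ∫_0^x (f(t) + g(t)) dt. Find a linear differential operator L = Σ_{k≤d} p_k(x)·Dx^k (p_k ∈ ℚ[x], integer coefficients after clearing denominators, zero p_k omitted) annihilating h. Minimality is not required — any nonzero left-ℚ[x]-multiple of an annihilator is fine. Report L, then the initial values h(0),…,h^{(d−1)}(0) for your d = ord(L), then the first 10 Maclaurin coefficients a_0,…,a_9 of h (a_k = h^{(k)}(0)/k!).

L = (63 + 54·x + 81·x^2)·Dx^2 + (9 + 45·x + 81·x^2 + 81·x^3)·Dx^3 + (7 + 6·x + 9·x^2)·Dx^4 + (1 + 5·x + 9·x^2 + 9·x^3)·Dx^5  (order 5).
h: a_k = 0, 0, 12, -6, 9/2, -81/5, 135/4, -486/7, 174717/1120, -729/2, …
ICs: h(0) = 0, h′(0) = 0, h′′(0) = 24, h′′′(0) = -36, h′′′′(0) = 108.

f: a_k = 0, 12, 0, -18, 0, 81/10, 0, -243/140, 0, 243/1120, …
g: a_k = 0, 12, -18, 36, -81, 972/5, -486, 8748/7, -6561/2, 8748, …
L₀ := lclm(L_f,L_g); ord L₀ ≤ 2+2.
Integrate: L := L₀·Dx.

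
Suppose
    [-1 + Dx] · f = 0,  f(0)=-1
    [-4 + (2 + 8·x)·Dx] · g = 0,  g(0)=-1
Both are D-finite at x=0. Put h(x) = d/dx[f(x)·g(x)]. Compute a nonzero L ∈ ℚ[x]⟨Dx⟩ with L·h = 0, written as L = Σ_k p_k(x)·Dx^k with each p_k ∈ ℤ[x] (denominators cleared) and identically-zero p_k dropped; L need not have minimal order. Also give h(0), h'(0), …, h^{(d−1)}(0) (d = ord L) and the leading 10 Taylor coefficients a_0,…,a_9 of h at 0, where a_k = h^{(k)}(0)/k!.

f: a_k = -1, -1, -1/2, -1/6, -1/24, -1/120, -1/720, -1/5040, -1/40320, -1/362880, …
g: a_k = -1, -2, 2, -4, 10, -28, 84, -264, 858, -2860, …
f·g: L₀ = L_f ⊗_s L_g, ord ≤ 1·1.
h₀' ⇒ L via d/dx closure of L₀.
L = (1 + 24·x + 16·x^2) + (-3 - 16·x - 16·x^2)·Dx  (order 1).
h: a_k = 3, 1, 19/2, -53/2, 2371/24, -43487/120, 323377/240, -25470911/5040, 769700611/40320, -8772357653/120960, …
ICs: h(0) = 3.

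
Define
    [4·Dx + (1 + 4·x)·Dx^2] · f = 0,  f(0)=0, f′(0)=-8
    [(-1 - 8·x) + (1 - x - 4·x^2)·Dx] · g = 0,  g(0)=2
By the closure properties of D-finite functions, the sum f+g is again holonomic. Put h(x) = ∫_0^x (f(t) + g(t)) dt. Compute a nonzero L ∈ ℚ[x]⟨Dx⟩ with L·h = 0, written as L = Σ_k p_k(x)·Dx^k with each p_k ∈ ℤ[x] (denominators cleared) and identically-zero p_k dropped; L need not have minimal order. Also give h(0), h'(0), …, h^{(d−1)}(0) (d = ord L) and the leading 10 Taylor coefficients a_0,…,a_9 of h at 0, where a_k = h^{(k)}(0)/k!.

f: a_k = 0, -8, 16, -128/3, 128, -2048/5, 4096/3, -32768/7, 16384, -524288/9, …
g: a_k = 2, 2, 10, 18, 58, 130, 362, 882, 2330, 5858, …
h₀=f+g: left-lcm gives L₀, ord ≤ 3.
Integrate: L := L₀·Dx.
L = (-268 - 1616·x - 5504·x^2 - 4608·x^3 - 6144·x^4)·Dx^2 + (-11 - 360·x - 3008·x^2 - 7680·x^3 - 9472·x^4 - 10240·x^5)·Dx^3 + (7 + 67·x + 154·x^2 - 136·x^3 - 928·x^4 - 2176·x^5 - 2048·x^6)·Dx^4  (order 4).
h: a_k = 0, 2, -3, 26/3, -37/6, 186/5, -233/5, 5182/21, -13297/28, 6238/3, …
ICs: h(0) = 0, h′(0) = 2, h′′(0) = -6, h′′′(0) = 52.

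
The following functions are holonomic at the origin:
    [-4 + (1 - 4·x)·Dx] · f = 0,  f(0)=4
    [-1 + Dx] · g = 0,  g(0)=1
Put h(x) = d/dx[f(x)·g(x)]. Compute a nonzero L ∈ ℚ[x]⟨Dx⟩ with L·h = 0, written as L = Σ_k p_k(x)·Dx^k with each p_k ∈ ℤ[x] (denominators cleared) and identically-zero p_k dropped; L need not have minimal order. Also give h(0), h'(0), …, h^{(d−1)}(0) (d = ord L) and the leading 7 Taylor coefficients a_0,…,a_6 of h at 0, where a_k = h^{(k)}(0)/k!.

L = (41 - 40·x + 16·x^2) + (-5 + 24·x - 16·x^2)·Dx  (order 1).
h: a_k = 20, 164, 986, 15778/3, 157781/6, 757349/6, 106028861/180, …
ICs: h(0) = 20.

f: a_k = 4, 16, 64, 256, 1024, 4096, 16384, …
g: a_k = 1, 1, 1/2, 1/6, 1/24, 1/120, 1/720, …
Sym-product of L_f,L_g gives L₀ (≤ ord 1).
h₀' ⇒ L via d/dx closure of L₀.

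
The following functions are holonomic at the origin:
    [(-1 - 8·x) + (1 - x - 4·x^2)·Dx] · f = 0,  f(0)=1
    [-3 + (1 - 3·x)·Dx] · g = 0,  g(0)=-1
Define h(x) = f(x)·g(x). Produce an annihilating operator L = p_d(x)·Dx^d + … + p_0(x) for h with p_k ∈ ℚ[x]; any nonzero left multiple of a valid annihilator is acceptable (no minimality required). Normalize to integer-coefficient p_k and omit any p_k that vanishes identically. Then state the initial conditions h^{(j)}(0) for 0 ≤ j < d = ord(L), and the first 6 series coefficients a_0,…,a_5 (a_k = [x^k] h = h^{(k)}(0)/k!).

f: a_k = 1, 1, 5, 9, 29, 65, …
g: a_k = -1, -3, -9, -27, -81, -243, …
f·g: L₀ = L_f ⊗_s L_g, ord ≤ 1·1.
L = (-4 - 2·x + 36·x^2) + (1 - 4·x - x^2 + 12·x^3)·Dx  (order 1).
h: a_k = -1, -4, -17, -60, -209, -692, …
ICs: h(0) = -1.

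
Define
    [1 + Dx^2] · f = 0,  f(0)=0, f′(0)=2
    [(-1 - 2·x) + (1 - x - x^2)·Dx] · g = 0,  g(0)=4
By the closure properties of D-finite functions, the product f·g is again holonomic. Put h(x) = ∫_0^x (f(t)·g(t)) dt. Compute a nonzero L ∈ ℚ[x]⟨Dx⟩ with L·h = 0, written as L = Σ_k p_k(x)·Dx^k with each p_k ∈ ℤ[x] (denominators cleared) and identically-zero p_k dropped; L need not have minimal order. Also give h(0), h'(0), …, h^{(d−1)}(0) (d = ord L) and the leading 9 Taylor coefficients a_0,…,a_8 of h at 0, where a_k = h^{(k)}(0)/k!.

f: a_k = 0, 2, 0, -1/3, 0, 1/60, 0, -1/2520, 0, …
g: a_k = 4, 4, 8, 12, 20, 32, 52, 84, 136, …
Sym-product of L_f,L_g gives L₀ (≤ ord 2).
h=∫₀ˣh₀: take L = L₀·Dx.
L = (1 + x + x^2)·Dx + (2 + 4·x)·Dx^2 + (-1 + x + x^2)·Dx^3  (order 3).
h: a_k = 0, 0, 4, 8/3, 11/3, 68/15, 187/30, 901/105, 61403/5040, …
ICs: h(0) = 0, h′(0) = 0, h′′(0) = 8.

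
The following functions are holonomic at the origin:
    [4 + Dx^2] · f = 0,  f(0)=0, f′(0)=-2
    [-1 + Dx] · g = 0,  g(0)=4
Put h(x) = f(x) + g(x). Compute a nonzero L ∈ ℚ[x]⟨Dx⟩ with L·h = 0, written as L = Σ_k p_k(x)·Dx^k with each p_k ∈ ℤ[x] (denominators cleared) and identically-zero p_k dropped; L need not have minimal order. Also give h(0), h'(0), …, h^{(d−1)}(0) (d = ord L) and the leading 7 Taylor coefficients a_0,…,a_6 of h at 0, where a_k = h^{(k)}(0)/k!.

L = -4 + 4·Dx - Dx^2 + Dx^3  (order 3).
h: a_k = 4, 2, 2, 2, 1/6, -7/30, 1/180, …
ICs: h(0) = 4, h′(0) = 2, h′′(0) = 4.

f: a_k = 0, -2, 0, 4/3, 0, -4/15, 0, …
g: a_k = 4, 4, 2, 2/3, 1/6, 1/30, 1/180, …
f+g: L₀ = lclm(L_f,L_g), ord ≤ 2+1.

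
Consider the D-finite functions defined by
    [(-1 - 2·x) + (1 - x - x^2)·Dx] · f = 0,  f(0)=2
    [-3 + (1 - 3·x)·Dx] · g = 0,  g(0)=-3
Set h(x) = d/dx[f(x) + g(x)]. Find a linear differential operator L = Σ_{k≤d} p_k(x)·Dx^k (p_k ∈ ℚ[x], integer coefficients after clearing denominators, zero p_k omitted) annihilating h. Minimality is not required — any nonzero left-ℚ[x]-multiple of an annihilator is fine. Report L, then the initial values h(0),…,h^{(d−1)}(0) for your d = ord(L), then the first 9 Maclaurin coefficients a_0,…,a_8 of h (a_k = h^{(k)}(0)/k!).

f: a_k = 2, 2, 4, 6, 10, 16, 26, 42, 68, …
g: a_k = -3, -9, -27, -81, -243, -729, -2187, -6561, -19683, …
f+g: L₀ = lclm(L_f,L_g), ord ≤ 1+1.
h₀' ⇒ L via d/dx closure of L₀.
L = (54 + 72·x + 216·x^2 - 72·x^3 + 54·x^4) + (-18 - 30·x + 90·x^2 + 120·x^3 - 45·x^4 + 54·x^5)·Dx + (1 + 2·x - 25·x^2 + 30·x^3 - 3·x^5 + 9·x^6)·Dx^2  (order 2).
h: a_k = -7, -46, -225, -932, -3565, -12966, -45633, -156920, -530451, …
ICs: h(0) = -7, h′(0) = -46.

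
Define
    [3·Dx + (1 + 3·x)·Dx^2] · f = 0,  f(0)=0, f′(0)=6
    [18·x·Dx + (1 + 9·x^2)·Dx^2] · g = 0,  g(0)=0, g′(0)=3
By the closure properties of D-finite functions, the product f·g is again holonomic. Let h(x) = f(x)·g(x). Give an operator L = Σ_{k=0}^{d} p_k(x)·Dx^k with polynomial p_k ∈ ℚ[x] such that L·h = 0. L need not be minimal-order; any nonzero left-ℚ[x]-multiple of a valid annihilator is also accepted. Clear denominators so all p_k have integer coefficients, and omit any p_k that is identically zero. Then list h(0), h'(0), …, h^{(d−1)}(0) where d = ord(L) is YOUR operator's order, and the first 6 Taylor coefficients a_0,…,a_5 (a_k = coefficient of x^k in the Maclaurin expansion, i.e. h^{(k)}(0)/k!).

L = (648 + 3564·x + 19440·x^2 + 113724·x^3 + 262440·x^4 + 341172·x^5 + 236196·x^7)·Dx + (162 + 3348·x + 24948·x^2 + 117612·x^3 + 396576·x^4 + 813564·x^5 + 918540·x^6 + 236196·x^7 + 826686·x^8)·Dx^2 + (36 + 576·x + 5184·x^2 + 25272·x^3 + 87480·x^4 + 227448·x^5 + 419904·x^6 + 472392·x^7 + 236196·x^8 + 472392·x^9)·Dx^3 + (5 + 54·x + 333·x^2 + 1512·x^3 + 5346·x^4 + 14580·x^5 + 30618·x^6 + 52488·x^7 + 59049·x^8 + 39366·x^9 + 59049·x^10)·Dx^4  (order 4).
h: a_k = 0, 0, 18, -27, 0, -81/2, …
ICs: h(0) = 0, h′(0) = 0, h′′(0) = 36, h′′′(0) = -162.

f: a_k = 0, 6, -9, 18, -81/2, 486/5, …
g: a_k = 0, 3, 0, -9, 0, 243/5, …
h₀=f·g: eliminate ⇒ L₀, order ≤ 2·2.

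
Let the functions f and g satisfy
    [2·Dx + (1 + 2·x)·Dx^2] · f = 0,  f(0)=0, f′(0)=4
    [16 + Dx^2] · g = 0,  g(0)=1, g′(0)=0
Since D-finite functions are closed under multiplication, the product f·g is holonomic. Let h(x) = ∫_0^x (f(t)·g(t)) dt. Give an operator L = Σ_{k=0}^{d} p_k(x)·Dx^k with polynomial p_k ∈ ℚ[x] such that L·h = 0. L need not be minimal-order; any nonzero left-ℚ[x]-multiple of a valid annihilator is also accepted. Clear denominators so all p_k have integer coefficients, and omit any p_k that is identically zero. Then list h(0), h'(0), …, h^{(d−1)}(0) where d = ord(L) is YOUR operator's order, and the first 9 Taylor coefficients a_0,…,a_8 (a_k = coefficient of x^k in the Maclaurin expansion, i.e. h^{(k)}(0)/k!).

f: a_k = 0, 4, -4, 16/3, -8, 64/5, -64/3, 256/7, -64, …
g: a_k = 1, 0, -8, 0, 32/3, 0, -256/45, 0, 512/315, …
h₀=f·g: eliminate ⇒ L₀, order ≤ 2·2.
∫: right-multiply L₀ by Dx.
L = (2688 + 27648·x + 93184·x^2 + 131072·x^3 + 65536·x^4)·Dx + (896 + 5888·x + 12288·x^2 + 8192·x^3)·Dx^2 + (408 + 3712·x + 11904·x^2 + 16384·x^3 + 8192·x^4)·Dx^3 + (56 + 368·x + 768·x^2 + 512·x^3)·Dx^4 + (15 + 124·x + 380·x^2 + 512·x^3 + 256·x^4)·Dx^5  (order 5).
h: a_k = 0, 0, 2, -4/3, -20/3, 24/5, 32/15, 0, -416/105, …
ICs: h(0) = 0, h′(0) = 0, h′′(0) = 4, h′′′(0) = -8, h′′′′(0) = -160.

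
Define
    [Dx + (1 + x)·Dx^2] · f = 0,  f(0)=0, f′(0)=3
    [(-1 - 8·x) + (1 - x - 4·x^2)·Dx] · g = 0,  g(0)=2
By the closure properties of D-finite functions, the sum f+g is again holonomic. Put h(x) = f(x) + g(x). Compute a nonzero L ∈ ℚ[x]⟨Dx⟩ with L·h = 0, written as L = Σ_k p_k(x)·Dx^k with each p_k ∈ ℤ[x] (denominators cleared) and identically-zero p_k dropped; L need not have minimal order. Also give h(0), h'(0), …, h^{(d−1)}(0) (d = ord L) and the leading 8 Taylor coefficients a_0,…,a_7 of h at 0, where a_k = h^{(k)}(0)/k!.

L = (-74 - 562·x - 1120·x^2 - 1728·x^3 - 768·x^4)·Dx + (-52 - 576·x - 1636·x^2 - 3264·x^3 - 3488·x^4 - 1280·x^5)·Dx^2 + (11 + 41·x + 53·x^2 - 185·x^3 - 704·x^4 - 752·x^5 - 256·x^6)·Dx^3  (order 3).
h: a_k = 2, 5, 17/2, 19, 229/4, 653/5, 723/2, 6177/7, …
ICs: h(0) = 2, h′(0) = 5, h′′(0) = 17.

f: a_k = 0, 3, -3/2, 1, -3/4, 3/5, -1/2, 3/7, …
g: a_k = 2, 2, 10, 18, 58, 130, 362, 882, …
f+g: L₀ = lclm(L_f,L_g), ord ≤ 2+1.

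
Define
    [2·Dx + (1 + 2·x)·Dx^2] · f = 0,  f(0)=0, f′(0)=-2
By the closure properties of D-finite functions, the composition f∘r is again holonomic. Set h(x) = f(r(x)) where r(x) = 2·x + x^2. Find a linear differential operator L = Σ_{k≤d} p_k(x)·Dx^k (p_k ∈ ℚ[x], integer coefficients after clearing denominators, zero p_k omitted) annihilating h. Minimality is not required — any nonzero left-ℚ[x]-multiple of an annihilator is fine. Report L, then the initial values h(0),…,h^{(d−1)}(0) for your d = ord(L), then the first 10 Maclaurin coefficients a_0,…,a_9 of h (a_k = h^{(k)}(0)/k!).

f: a_k = 0, -2, 2, -8/3, 4, -32/5, 32/3, -128/7, 32, -512/9, …
Substitute x→r, Dx→(1/r')Dx; clear ⇒ L₀.
L = (3 + 4·x + 2·x^2)·Dx + (1 + 5·x + 6·x^2 + 2·x^3)·Dx^2  (order 2).
h: a_k = 0, -4, 6, -40/3, 34, -464/5, 264, -5408/7, 2308, -63040/9, …
ICs: h(0) = 0, h′(0) = -4.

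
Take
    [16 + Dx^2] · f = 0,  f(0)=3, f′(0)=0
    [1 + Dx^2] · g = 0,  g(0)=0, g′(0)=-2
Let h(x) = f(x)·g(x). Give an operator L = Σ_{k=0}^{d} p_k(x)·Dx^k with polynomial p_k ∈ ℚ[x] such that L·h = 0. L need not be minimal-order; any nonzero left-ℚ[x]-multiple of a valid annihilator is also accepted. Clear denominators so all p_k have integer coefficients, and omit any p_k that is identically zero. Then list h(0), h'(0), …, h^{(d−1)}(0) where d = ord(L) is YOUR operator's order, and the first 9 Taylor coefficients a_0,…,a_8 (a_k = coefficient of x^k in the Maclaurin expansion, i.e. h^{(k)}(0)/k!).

f: a_k = 3, 0, -24, 0, 32, 0, -256/15, 0, 512/105, …
g: a_k = 0, -2, 0, 1/3, 0, -1/60, 0, 1/2520, 0, …
Product ⇒ symmetric product L₀, ord ≤ 4.
L = 225 + 34·Dx^2 + Dx^4  (order 4).
h: a_k = 0, -6, 0, 49, 0, -1441/20, 0, 37969/840, 0, …
ICs: h(0) = 0, h′(0) = -6, h′′(0) = 0, h′′′(0) = 294.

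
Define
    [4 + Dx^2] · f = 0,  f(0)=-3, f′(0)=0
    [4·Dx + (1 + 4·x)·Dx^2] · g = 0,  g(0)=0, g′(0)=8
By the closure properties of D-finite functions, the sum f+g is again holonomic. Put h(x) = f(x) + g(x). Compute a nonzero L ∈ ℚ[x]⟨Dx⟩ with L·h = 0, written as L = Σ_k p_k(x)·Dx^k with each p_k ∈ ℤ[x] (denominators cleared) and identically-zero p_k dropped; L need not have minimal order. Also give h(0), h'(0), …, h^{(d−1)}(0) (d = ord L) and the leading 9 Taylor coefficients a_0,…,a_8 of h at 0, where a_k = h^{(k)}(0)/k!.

L = (400 + 128·x + 256·x^2)·Dx + (36 + 176·x + 192·x^2 + 256·x^3)·Dx^2 + (100 + 32·x + 64·x^2)·Dx^3 + (9 + 44·x + 48·x^2 + 64·x^3)·Dx^4  (order 4).
h: a_k = -3, 8, -10, 128/3, -130, 2048/5, -20476/15, 32768/7, -1720322/105, …
ICs: h(0) = -3, h′(0) = 8, h′′(0) = -20, h′′′(0) = 256.

f: a_k = -3, 0, 6, 0, -2, 0, 4/15, 0, -2/105, …
g: a_k = 0, 8, -16, 128/3, -128, 2048/5, -4096/3, 32768/7, -16384, …
h₀=f+g: left-lcm gives L₀, ord ≤ 4.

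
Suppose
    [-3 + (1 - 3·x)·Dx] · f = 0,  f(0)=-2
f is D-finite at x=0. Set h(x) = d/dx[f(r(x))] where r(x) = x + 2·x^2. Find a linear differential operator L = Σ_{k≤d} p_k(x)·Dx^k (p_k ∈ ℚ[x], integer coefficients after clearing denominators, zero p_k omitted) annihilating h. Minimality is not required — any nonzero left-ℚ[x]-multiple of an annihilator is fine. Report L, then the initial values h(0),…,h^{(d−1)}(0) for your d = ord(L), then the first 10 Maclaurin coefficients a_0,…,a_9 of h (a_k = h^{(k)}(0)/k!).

f: a_k = -2, -6, -18, -54, -162, -486, -1458, -4374, -13122, -39366, …
Change of var in L_f (x↦r) gives L₀.
Differentiate: ansatz ord ≤ ord L₀ ⇒ L.
L = (10 + 36·x + 72·x^2) + (-1 - x + 18·x^2 + 24·x^3)·Dx  (order 1).
h: a_k = -6, -60, -378, -2232, -12150, -63828, -325458, -1626480, -8000046, -38865420, …
ICs: h(0) = -6.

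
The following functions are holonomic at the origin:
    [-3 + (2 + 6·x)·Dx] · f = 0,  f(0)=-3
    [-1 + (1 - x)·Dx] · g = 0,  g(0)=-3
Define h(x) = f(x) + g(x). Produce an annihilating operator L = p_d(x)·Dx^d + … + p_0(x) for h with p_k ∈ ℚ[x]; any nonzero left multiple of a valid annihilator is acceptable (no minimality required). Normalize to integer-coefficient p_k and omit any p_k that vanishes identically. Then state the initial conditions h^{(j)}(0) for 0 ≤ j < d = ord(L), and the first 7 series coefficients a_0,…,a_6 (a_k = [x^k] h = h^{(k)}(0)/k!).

f: a_k = -3, -9/2, 27/8, -81/16, 1215/128, -5103/256, 45927/1024, …
g: a_k = -3, -3, -3, -3, -3, -3, -3, …
f+g: L₀ = lclm(L_f,L_g), ord ≤ 1+1.
L = (21 + 27·x) + (-17 - 30·x - 81·x^2)·Dx + (-2 + 14·x + 42·x^2 - 54·x^3)·Dx^2  (order 2).
h: a_k = -6, -15/2, 3/8, -129/16, 831/128, -5871/256, 42855/1024, …
ICs: h(0) = -6, h′(0) = -15/2.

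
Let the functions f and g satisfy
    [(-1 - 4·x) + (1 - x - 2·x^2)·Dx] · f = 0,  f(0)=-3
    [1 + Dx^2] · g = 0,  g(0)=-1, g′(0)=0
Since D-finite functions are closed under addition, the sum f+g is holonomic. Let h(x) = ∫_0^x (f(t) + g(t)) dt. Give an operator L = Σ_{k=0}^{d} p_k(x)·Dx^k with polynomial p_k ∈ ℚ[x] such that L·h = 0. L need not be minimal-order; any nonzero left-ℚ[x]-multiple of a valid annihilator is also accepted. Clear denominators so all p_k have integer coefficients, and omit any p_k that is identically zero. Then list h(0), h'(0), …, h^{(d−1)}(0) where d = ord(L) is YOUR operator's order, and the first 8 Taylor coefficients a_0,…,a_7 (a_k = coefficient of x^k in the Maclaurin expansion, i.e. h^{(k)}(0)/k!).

L = (31 + 146·x + 133·x^2 + 184·x^3 + 20·x^4 + 16·x^5)·Dx + (-7 - 3·x + 3·x^2 + 37·x^3 + 42·x^4 + 12·x^5 + 8·x^6)·Dx^2 + (31 + 146·x + 133·x^2 + 184·x^3 + 20·x^4 + 16·x^5)·Dx^3 + (-7 - 3·x + 3·x^2 + 37·x^3 + 42·x^4 + 12·x^5 + 8·x^6)·Dx^4  (order 4).
h: a_k = 0, -4, -3/2, -17/6, -15/4, -793/120, -21/2, -92879/5040, …
ICs: h(0) = 0, h′(0) = -4, h′′(0) = -3, h′′′(0) = -17.

f: a_k = -3, -3, -9, -15, -33, -63, -129, -255, …
g: a_k = -1, 0, 1/2, 0, -1/24, 0, 1/720, 0, …
h₀=f+g: left-lcm gives L₀, ord ≤ 3.
∫: right-multiply L₀ by Dx.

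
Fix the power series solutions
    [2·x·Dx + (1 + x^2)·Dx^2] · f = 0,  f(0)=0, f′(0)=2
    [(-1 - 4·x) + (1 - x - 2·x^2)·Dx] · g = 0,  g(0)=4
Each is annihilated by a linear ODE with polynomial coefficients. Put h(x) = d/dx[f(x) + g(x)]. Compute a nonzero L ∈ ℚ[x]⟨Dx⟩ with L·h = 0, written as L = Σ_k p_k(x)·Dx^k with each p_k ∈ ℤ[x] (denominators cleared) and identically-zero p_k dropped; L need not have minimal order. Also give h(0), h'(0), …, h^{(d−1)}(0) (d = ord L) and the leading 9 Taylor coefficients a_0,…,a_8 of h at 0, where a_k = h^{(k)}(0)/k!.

f: a_k = 0, 2, 0, -2/3, 0, 2/5, 0, -2/7, 0, …
g: a_k = 4, 4, 12, 20, 44, 84, 172, 340, 684, …
Sum ⇒ L₀ = lclm(L_f,L_g) in ℚ(x)⟨Dx⟩.
Differentiate: ansatz ord ≤ ord L₀ ⇒ L.
L = (6 - 24·x - 162·x^2 - 240·x^3 - 384·x^4 - 48·x^6) + (-16 - 74·x - 88·x^2 - 226·x^3 - 212·x^4 - 304·x^5 - 12·x^6 - 48·x^7)·Dx + (3 + 4·x + 8·x^2 - 28·x^3 - 27·x^4 - 36·x^5 - 40·x^6 - 4·x^7 - 8·x^8)·Dx^2  (order 2).
h: a_k = 6, 24, 58, 176, 422, 1032, 2378, 5472, 12278, …
ICs: h(0) = 6, h′(0) = 24.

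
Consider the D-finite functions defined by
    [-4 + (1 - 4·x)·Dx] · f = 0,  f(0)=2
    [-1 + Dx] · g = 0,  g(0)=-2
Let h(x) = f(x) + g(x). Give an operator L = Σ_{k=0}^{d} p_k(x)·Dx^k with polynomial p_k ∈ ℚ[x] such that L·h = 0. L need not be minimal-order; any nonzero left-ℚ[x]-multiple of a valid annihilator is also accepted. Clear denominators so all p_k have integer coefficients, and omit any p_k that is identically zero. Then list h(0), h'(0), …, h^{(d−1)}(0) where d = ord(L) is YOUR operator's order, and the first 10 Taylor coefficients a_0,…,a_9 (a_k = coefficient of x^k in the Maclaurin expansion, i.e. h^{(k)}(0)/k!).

L = (-28 - 16·x) + (31 + 8·x - 16·x^2)·Dx + (-3 + 8·x + 16·x^2)·Dx^2  (order 2).
h: a_k = 0, 6, 31, 383/3, 6143/12, 122879/60, 2949119/360, 82575359/2520, 2642411519/20160, 95126814719/181440, …
ICs: h(0) = 0, h′(0) = 6.

f: a_k = 2, 8, 32, 128, 512, 2048, 8192, 32768, 131072, 524288, …
g: a_k = -2, -2, -1, -1/3, -1/12, -1/60, -1/360, -1/2520, -1/20160, -1/181440, …
Sum ⇒ L₀ = lclm(L_f,L_g) in ℚ(x)⟨Dx⟩.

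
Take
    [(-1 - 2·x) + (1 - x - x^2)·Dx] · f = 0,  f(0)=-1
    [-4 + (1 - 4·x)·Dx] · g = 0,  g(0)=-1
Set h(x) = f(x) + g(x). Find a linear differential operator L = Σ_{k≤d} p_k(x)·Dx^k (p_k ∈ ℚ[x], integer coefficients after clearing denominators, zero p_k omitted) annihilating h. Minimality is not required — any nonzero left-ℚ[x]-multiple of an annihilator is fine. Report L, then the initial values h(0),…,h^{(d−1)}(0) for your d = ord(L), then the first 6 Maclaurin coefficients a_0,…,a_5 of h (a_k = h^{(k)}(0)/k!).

L = (-16 - 72·x + 24·x^2 - 32·x^3) + (28 - 38·x - 54·x^2 + 16·x^3 - 64·x^4)·Dx + (-3 + 17·x - 23·x^2 + 14·x^3 - 4·x^4 - 16·x^5)·Dx^2  (order 2).
h: a_k = -2, -5, -18, -67, -261, -1032, …
ICs: h(0) = -2, h′(0) = -5.

f: a_k = -1, -1, -2, -3, -5, -8, …
g: a_k = -1, -4, -16, -64, -256, -1024, …
f+g: L₀ = lclm(L_f,L_g), ord ≤ 1+1.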